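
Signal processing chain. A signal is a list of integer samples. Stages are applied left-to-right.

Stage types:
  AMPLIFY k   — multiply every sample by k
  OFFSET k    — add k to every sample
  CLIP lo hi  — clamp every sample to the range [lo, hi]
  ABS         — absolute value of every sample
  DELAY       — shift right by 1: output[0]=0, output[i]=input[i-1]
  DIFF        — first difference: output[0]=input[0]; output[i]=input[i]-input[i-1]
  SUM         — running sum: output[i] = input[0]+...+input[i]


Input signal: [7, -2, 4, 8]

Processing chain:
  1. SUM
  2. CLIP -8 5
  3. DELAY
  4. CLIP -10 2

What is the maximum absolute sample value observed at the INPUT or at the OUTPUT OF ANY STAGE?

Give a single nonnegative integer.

Answer: 17

Derivation:
Input: [7, -2, 4, 8] (max |s|=8)
Stage 1 (SUM): sum[0..0]=7, sum[0..1]=5, sum[0..2]=9, sum[0..3]=17 -> [7, 5, 9, 17] (max |s|=17)
Stage 2 (CLIP -8 5): clip(7,-8,5)=5, clip(5,-8,5)=5, clip(9,-8,5)=5, clip(17,-8,5)=5 -> [5, 5, 5, 5] (max |s|=5)
Stage 3 (DELAY): [0, 5, 5, 5] = [0, 5, 5, 5] -> [0, 5, 5, 5] (max |s|=5)
Stage 4 (CLIP -10 2): clip(0,-10,2)=0, clip(5,-10,2)=2, clip(5,-10,2)=2, clip(5,-10,2)=2 -> [0, 2, 2, 2] (max |s|=2)
Overall max amplitude: 17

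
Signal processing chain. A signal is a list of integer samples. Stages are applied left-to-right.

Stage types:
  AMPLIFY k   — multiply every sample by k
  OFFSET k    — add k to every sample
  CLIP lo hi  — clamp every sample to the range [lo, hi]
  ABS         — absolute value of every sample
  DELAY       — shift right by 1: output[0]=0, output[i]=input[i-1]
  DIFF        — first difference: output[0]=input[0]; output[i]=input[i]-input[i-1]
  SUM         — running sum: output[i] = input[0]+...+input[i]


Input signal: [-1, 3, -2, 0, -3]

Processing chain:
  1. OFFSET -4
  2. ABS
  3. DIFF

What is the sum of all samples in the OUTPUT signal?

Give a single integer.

Input: [-1, 3, -2, 0, -3]
Stage 1 (OFFSET -4): -1+-4=-5, 3+-4=-1, -2+-4=-6, 0+-4=-4, -3+-4=-7 -> [-5, -1, -6, -4, -7]
Stage 2 (ABS): |-5|=5, |-1|=1, |-6|=6, |-4|=4, |-7|=7 -> [5, 1, 6, 4, 7]
Stage 3 (DIFF): s[0]=5, 1-5=-4, 6-1=5, 4-6=-2, 7-4=3 -> [5, -4, 5, -2, 3]
Output sum: 7

Answer: 7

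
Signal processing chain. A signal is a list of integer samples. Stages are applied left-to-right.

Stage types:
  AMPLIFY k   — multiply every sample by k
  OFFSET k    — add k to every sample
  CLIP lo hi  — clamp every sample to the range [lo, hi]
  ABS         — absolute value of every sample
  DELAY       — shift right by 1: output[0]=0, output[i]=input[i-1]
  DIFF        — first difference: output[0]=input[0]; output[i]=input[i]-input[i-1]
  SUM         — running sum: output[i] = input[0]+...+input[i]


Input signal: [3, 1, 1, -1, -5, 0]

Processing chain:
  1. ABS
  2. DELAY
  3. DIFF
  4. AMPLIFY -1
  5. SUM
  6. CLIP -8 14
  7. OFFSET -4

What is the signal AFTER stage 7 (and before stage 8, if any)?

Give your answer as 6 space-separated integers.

Input: [3, 1, 1, -1, -5, 0]
Stage 1 (ABS): |3|=3, |1|=1, |1|=1, |-1|=1, |-5|=5, |0|=0 -> [3, 1, 1, 1, 5, 0]
Stage 2 (DELAY): [0, 3, 1, 1, 1, 5] = [0, 3, 1, 1, 1, 5] -> [0, 3, 1, 1, 1, 5]
Stage 3 (DIFF): s[0]=0, 3-0=3, 1-3=-2, 1-1=0, 1-1=0, 5-1=4 -> [0, 3, -2, 0, 0, 4]
Stage 4 (AMPLIFY -1): 0*-1=0, 3*-1=-3, -2*-1=2, 0*-1=0, 0*-1=0, 4*-1=-4 -> [0, -3, 2, 0, 0, -4]
Stage 5 (SUM): sum[0..0]=0, sum[0..1]=-3, sum[0..2]=-1, sum[0..3]=-1, sum[0..4]=-1, sum[0..5]=-5 -> [0, -3, -1, -1, -1, -5]
Stage 6 (CLIP -8 14): clip(0,-8,14)=0, clip(-3,-8,14)=-3, clip(-1,-8,14)=-1, clip(-1,-8,14)=-1, clip(-1,-8,14)=-1, clip(-5,-8,14)=-5 -> [0, -3, -1, -1, -1, -5]
Stage 7 (OFFSET -4): 0+-4=-4, -3+-4=-7, -1+-4=-5, -1+-4=-5, -1+-4=-5, -5+-4=-9 -> [-4, -7, -5, -5, -5, -9]

Answer: -4 -7 -5 -5 -5 -9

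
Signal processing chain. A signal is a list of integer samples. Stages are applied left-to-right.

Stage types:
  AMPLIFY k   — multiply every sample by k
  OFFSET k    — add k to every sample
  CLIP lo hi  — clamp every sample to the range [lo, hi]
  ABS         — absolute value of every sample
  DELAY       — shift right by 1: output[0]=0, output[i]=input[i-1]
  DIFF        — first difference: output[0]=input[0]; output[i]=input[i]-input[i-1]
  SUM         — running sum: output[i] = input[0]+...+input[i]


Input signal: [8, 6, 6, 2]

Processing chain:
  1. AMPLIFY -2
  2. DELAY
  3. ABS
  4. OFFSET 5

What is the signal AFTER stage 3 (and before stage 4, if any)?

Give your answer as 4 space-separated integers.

Answer: 0 16 12 12

Derivation:
Input: [8, 6, 6, 2]
Stage 1 (AMPLIFY -2): 8*-2=-16, 6*-2=-12, 6*-2=-12, 2*-2=-4 -> [-16, -12, -12, -4]
Stage 2 (DELAY): [0, -16, -12, -12] = [0, -16, -12, -12] -> [0, -16, -12, -12]
Stage 3 (ABS): |0|=0, |-16|=16, |-12|=12, |-12|=12 -> [0, 16, 12, 12]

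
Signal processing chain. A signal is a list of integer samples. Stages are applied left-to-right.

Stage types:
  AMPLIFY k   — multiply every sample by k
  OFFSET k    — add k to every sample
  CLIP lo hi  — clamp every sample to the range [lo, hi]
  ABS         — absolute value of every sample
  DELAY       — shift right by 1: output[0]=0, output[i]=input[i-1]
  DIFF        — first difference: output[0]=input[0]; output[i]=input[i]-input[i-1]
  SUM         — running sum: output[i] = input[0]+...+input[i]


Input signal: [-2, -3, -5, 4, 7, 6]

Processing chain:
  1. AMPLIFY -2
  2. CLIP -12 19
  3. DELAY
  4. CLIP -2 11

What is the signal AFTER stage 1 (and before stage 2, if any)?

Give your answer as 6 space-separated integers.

Input: [-2, -3, -5, 4, 7, 6]
Stage 1 (AMPLIFY -2): -2*-2=4, -3*-2=6, -5*-2=10, 4*-2=-8, 7*-2=-14, 6*-2=-12 -> [4, 6, 10, -8, -14, -12]

Answer: 4 6 10 -8 -14 -12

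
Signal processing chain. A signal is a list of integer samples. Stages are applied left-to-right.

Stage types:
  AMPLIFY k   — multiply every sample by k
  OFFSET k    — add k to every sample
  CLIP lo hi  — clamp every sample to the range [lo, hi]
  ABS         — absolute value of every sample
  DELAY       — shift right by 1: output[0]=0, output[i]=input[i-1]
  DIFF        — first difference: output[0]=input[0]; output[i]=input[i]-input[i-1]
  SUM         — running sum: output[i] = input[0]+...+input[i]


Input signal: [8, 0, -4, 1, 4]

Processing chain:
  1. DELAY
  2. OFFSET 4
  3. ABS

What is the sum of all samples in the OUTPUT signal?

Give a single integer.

Input: [8, 0, -4, 1, 4]
Stage 1 (DELAY): [0, 8, 0, -4, 1] = [0, 8, 0, -4, 1] -> [0, 8, 0, -4, 1]
Stage 2 (OFFSET 4): 0+4=4, 8+4=12, 0+4=4, -4+4=0, 1+4=5 -> [4, 12, 4, 0, 5]
Stage 3 (ABS): |4|=4, |12|=12, |4|=4, |0|=0, |5|=5 -> [4, 12, 4, 0, 5]
Output sum: 25

Answer: 25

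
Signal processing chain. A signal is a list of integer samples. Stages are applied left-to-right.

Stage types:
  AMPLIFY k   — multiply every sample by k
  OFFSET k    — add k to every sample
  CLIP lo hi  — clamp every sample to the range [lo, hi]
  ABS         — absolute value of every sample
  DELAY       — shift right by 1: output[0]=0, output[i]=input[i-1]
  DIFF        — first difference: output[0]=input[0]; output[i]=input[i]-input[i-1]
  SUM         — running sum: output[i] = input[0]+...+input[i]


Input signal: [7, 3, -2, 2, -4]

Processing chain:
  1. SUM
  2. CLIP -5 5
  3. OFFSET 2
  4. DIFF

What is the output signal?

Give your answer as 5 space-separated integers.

Input: [7, 3, -2, 2, -4]
Stage 1 (SUM): sum[0..0]=7, sum[0..1]=10, sum[0..2]=8, sum[0..3]=10, sum[0..4]=6 -> [7, 10, 8, 10, 6]
Stage 2 (CLIP -5 5): clip(7,-5,5)=5, clip(10,-5,5)=5, clip(8,-5,5)=5, clip(10,-5,5)=5, clip(6,-5,5)=5 -> [5, 5, 5, 5, 5]
Stage 3 (OFFSET 2): 5+2=7, 5+2=7, 5+2=7, 5+2=7, 5+2=7 -> [7, 7, 7, 7, 7]
Stage 4 (DIFF): s[0]=7, 7-7=0, 7-7=0, 7-7=0, 7-7=0 -> [7, 0, 0, 0, 0]

Answer: 7 0 0 0 0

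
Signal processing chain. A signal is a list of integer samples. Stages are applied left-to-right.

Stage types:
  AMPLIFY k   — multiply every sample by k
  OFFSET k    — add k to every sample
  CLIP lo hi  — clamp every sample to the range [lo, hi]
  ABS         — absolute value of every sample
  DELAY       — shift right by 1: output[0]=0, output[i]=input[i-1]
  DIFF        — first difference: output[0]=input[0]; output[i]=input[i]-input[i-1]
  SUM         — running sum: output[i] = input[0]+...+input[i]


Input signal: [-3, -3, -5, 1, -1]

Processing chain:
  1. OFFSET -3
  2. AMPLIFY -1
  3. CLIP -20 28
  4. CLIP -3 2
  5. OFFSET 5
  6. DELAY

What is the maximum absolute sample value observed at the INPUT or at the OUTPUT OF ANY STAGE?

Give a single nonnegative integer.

Input: [-3, -3, -5, 1, -1] (max |s|=5)
Stage 1 (OFFSET -3): -3+-3=-6, -3+-3=-6, -5+-3=-8, 1+-3=-2, -1+-3=-4 -> [-6, -6, -8, -2, -4] (max |s|=8)
Stage 2 (AMPLIFY -1): -6*-1=6, -6*-1=6, -8*-1=8, -2*-1=2, -4*-1=4 -> [6, 6, 8, 2, 4] (max |s|=8)
Stage 3 (CLIP -20 28): clip(6,-20,28)=6, clip(6,-20,28)=6, clip(8,-20,28)=8, clip(2,-20,28)=2, clip(4,-20,28)=4 -> [6, 6, 8, 2, 4] (max |s|=8)
Stage 4 (CLIP -3 2): clip(6,-3,2)=2, clip(6,-3,2)=2, clip(8,-3,2)=2, clip(2,-3,2)=2, clip(4,-3,2)=2 -> [2, 2, 2, 2, 2] (max |s|=2)
Stage 5 (OFFSET 5): 2+5=7, 2+5=7, 2+5=7, 2+5=7, 2+5=7 -> [7, 7, 7, 7, 7] (max |s|=7)
Stage 6 (DELAY): [0, 7, 7, 7, 7] = [0, 7, 7, 7, 7] -> [0, 7, 7, 7, 7] (max |s|=7)
Overall max amplitude: 8

Answer: 8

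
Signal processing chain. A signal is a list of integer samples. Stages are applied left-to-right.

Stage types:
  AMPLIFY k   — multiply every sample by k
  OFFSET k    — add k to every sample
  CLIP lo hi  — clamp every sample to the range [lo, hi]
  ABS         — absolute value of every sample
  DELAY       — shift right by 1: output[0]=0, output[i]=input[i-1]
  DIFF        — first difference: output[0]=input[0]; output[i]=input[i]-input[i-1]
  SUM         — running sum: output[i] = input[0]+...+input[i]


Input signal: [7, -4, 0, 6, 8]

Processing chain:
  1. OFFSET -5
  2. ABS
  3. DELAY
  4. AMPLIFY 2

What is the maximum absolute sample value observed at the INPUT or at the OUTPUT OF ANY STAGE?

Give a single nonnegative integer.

Input: [7, -4, 0, 6, 8] (max |s|=8)
Stage 1 (OFFSET -5): 7+-5=2, -4+-5=-9, 0+-5=-5, 6+-5=1, 8+-5=3 -> [2, -9, -5, 1, 3] (max |s|=9)
Stage 2 (ABS): |2|=2, |-9|=9, |-5|=5, |1|=1, |3|=3 -> [2, 9, 5, 1, 3] (max |s|=9)
Stage 3 (DELAY): [0, 2, 9, 5, 1] = [0, 2, 9, 5, 1] -> [0, 2, 9, 5, 1] (max |s|=9)
Stage 4 (AMPLIFY 2): 0*2=0, 2*2=4, 9*2=18, 5*2=10, 1*2=2 -> [0, 4, 18, 10, 2] (max |s|=18)
Overall max amplitude: 18

Answer: 18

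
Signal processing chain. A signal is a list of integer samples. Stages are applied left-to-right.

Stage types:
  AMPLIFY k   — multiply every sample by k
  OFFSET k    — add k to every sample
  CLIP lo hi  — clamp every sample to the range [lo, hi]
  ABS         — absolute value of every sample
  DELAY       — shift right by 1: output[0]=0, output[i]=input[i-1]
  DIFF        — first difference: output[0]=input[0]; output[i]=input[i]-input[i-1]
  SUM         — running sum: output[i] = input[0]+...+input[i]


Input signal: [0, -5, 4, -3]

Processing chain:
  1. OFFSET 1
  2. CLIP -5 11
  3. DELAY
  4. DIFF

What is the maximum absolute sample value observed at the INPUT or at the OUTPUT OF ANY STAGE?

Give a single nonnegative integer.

Input: [0, -5, 4, -3] (max |s|=5)
Stage 1 (OFFSET 1): 0+1=1, -5+1=-4, 4+1=5, -3+1=-2 -> [1, -4, 5, -2] (max |s|=5)
Stage 2 (CLIP -5 11): clip(1,-5,11)=1, clip(-4,-5,11)=-4, clip(5,-5,11)=5, clip(-2,-5,11)=-2 -> [1, -4, 5, -2] (max |s|=5)
Stage 3 (DELAY): [0, 1, -4, 5] = [0, 1, -4, 5] -> [0, 1, -4, 5] (max |s|=5)
Stage 4 (DIFF): s[0]=0, 1-0=1, -4-1=-5, 5--4=9 -> [0, 1, -5, 9] (max |s|=9)
Overall max amplitude: 9

Answer: 9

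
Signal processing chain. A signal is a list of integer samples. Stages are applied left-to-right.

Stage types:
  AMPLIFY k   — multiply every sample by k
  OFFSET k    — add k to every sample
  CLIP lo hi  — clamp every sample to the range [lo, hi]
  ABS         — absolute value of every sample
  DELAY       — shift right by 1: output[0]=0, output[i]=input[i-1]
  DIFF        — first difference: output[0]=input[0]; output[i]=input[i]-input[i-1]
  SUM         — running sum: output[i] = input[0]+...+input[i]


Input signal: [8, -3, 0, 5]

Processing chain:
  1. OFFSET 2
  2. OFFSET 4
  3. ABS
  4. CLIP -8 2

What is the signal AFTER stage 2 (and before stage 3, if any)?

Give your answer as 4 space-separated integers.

Input: [8, -3, 0, 5]
Stage 1 (OFFSET 2): 8+2=10, -3+2=-1, 0+2=2, 5+2=7 -> [10, -1, 2, 7]
Stage 2 (OFFSET 4): 10+4=14, -1+4=3, 2+4=6, 7+4=11 -> [14, 3, 6, 11]

Answer: 14 3 6 11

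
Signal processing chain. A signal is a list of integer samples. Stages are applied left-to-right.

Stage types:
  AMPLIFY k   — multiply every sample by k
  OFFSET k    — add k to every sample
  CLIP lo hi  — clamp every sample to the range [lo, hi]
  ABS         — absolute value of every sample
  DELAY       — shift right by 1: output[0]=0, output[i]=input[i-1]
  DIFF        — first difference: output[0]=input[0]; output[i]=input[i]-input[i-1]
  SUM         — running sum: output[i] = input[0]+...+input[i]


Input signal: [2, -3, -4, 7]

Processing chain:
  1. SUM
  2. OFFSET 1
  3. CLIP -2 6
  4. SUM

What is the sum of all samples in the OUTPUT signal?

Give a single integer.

Answer: 11

Derivation:
Input: [2, -3, -4, 7]
Stage 1 (SUM): sum[0..0]=2, sum[0..1]=-1, sum[0..2]=-5, sum[0..3]=2 -> [2, -1, -5, 2]
Stage 2 (OFFSET 1): 2+1=3, -1+1=0, -5+1=-4, 2+1=3 -> [3, 0, -4, 3]
Stage 3 (CLIP -2 6): clip(3,-2,6)=3, clip(0,-2,6)=0, clip(-4,-2,6)=-2, clip(3,-2,6)=3 -> [3, 0, -2, 3]
Stage 4 (SUM): sum[0..0]=3, sum[0..1]=3, sum[0..2]=1, sum[0..3]=4 -> [3, 3, 1, 4]
Output sum: 11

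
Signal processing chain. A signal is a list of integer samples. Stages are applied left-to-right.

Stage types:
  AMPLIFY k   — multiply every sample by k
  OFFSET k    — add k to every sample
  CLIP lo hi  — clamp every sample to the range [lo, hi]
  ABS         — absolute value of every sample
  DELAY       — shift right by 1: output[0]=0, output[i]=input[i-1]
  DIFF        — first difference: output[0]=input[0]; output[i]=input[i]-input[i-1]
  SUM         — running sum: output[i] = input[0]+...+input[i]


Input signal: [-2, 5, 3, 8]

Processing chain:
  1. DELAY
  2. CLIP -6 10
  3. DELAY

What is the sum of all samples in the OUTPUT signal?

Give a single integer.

Input: [-2, 5, 3, 8]
Stage 1 (DELAY): [0, -2, 5, 3] = [0, -2, 5, 3] -> [0, -2, 5, 3]
Stage 2 (CLIP -6 10): clip(0,-6,10)=0, clip(-2,-6,10)=-2, clip(5,-6,10)=5, clip(3,-6,10)=3 -> [0, -2, 5, 3]
Stage 3 (DELAY): [0, 0, -2, 5] = [0, 0, -2, 5] -> [0, 0, -2, 5]
Output sum: 3

Answer: 3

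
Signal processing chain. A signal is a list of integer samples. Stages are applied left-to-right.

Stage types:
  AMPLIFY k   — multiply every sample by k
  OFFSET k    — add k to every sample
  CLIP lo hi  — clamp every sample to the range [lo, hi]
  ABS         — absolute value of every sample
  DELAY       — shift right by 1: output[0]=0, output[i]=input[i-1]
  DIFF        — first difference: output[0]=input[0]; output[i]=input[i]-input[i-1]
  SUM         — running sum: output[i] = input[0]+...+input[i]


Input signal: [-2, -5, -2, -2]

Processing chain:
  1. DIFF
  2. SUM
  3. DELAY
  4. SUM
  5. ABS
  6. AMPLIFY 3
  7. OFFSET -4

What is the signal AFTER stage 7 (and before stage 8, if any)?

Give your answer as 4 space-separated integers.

Answer: -4 2 17 23

Derivation:
Input: [-2, -5, -2, -2]
Stage 1 (DIFF): s[0]=-2, -5--2=-3, -2--5=3, -2--2=0 -> [-2, -3, 3, 0]
Stage 2 (SUM): sum[0..0]=-2, sum[0..1]=-5, sum[0..2]=-2, sum[0..3]=-2 -> [-2, -5, -2, -2]
Stage 3 (DELAY): [0, -2, -5, -2] = [0, -2, -5, -2] -> [0, -2, -5, -2]
Stage 4 (SUM): sum[0..0]=0, sum[0..1]=-2, sum[0..2]=-7, sum[0..3]=-9 -> [0, -2, -7, -9]
Stage 5 (ABS): |0|=0, |-2|=2, |-7|=7, |-9|=9 -> [0, 2, 7, 9]
Stage 6 (AMPLIFY 3): 0*3=0, 2*3=6, 7*3=21, 9*3=27 -> [0, 6, 21, 27]
Stage 7 (OFFSET -4): 0+-4=-4, 6+-4=2, 21+-4=17, 27+-4=23 -> [-4, 2, 17, 23]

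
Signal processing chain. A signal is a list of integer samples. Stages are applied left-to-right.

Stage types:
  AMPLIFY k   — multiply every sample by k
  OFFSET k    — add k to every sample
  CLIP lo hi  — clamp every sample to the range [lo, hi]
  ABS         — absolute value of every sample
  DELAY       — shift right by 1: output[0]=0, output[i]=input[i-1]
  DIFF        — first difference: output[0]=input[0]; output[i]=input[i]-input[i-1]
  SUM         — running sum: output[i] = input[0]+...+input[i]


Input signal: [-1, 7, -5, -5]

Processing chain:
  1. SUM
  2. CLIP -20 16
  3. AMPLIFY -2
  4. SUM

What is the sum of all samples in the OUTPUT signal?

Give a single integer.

Input: [-1, 7, -5, -5]
Stage 1 (SUM): sum[0..0]=-1, sum[0..1]=6, sum[0..2]=1, sum[0..3]=-4 -> [-1, 6, 1, -4]
Stage 2 (CLIP -20 16): clip(-1,-20,16)=-1, clip(6,-20,16)=6, clip(1,-20,16)=1, clip(-4,-20,16)=-4 -> [-1, 6, 1, -4]
Stage 3 (AMPLIFY -2): -1*-2=2, 6*-2=-12, 1*-2=-2, -4*-2=8 -> [2, -12, -2, 8]
Stage 4 (SUM): sum[0..0]=2, sum[0..1]=-10, sum[0..2]=-12, sum[0..3]=-4 -> [2, -10, -12, -4]
Output sum: -24

Answer: -24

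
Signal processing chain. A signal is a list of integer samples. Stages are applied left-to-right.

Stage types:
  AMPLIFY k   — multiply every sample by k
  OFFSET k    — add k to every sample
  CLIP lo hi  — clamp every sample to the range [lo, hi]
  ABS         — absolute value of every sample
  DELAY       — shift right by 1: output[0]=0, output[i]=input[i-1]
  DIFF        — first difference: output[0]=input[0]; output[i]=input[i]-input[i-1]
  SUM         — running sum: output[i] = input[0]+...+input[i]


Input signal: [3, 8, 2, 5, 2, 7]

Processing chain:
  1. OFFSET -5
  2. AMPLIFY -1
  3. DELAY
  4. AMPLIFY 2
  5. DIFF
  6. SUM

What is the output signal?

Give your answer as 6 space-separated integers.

Input: [3, 8, 2, 5, 2, 7]
Stage 1 (OFFSET -5): 3+-5=-2, 8+-5=3, 2+-5=-3, 5+-5=0, 2+-5=-3, 7+-5=2 -> [-2, 3, -3, 0, -3, 2]
Stage 2 (AMPLIFY -1): -2*-1=2, 3*-1=-3, -3*-1=3, 0*-1=0, -3*-1=3, 2*-1=-2 -> [2, -3, 3, 0, 3, -2]
Stage 3 (DELAY): [0, 2, -3, 3, 0, 3] = [0, 2, -3, 3, 0, 3] -> [0, 2, -3, 3, 0, 3]
Stage 4 (AMPLIFY 2): 0*2=0, 2*2=4, -3*2=-6, 3*2=6, 0*2=0, 3*2=6 -> [0, 4, -6, 6, 0, 6]
Stage 5 (DIFF): s[0]=0, 4-0=4, -6-4=-10, 6--6=12, 0-6=-6, 6-0=6 -> [0, 4, -10, 12, -6, 6]
Stage 6 (SUM): sum[0..0]=0, sum[0..1]=4, sum[0..2]=-6, sum[0..3]=6, sum[0..4]=0, sum[0..5]=6 -> [0, 4, -6, 6, 0, 6]

Answer: 0 4 -6 6 0 6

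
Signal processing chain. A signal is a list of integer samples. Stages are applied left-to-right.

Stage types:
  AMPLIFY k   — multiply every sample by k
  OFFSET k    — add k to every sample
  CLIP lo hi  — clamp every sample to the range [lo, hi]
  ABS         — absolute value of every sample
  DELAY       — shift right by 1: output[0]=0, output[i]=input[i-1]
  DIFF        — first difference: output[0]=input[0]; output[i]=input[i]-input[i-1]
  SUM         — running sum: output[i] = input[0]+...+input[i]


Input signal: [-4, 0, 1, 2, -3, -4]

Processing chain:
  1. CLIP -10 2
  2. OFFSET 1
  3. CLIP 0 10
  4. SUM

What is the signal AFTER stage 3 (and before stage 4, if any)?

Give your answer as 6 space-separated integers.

Answer: 0 1 2 3 0 0

Derivation:
Input: [-4, 0, 1, 2, -3, -4]
Stage 1 (CLIP -10 2): clip(-4,-10,2)=-4, clip(0,-10,2)=0, clip(1,-10,2)=1, clip(2,-10,2)=2, clip(-3,-10,2)=-3, clip(-4,-10,2)=-4 -> [-4, 0, 1, 2, -3, -4]
Stage 2 (OFFSET 1): -4+1=-3, 0+1=1, 1+1=2, 2+1=3, -3+1=-2, -4+1=-3 -> [-3, 1, 2, 3, -2, -3]
Stage 3 (CLIP 0 10): clip(-3,0,10)=0, clip(1,0,10)=1, clip(2,0,10)=2, clip(3,0,10)=3, clip(-2,0,10)=0, clip(-3,0,10)=0 -> [0, 1, 2, 3, 0, 0]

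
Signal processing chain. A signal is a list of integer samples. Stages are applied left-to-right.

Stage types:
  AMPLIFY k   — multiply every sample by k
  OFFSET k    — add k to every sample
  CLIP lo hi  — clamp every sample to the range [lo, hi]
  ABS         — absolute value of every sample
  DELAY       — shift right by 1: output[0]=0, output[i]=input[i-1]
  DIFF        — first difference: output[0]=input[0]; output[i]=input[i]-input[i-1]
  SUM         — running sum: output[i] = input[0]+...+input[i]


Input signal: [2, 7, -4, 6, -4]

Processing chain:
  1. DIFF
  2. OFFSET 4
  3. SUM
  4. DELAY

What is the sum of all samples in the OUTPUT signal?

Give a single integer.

Answer: 51

Derivation:
Input: [2, 7, -4, 6, -4]
Stage 1 (DIFF): s[0]=2, 7-2=5, -4-7=-11, 6--4=10, -4-6=-10 -> [2, 5, -11, 10, -10]
Stage 2 (OFFSET 4): 2+4=6, 5+4=9, -11+4=-7, 10+4=14, -10+4=-6 -> [6, 9, -7, 14, -6]
Stage 3 (SUM): sum[0..0]=6, sum[0..1]=15, sum[0..2]=8, sum[0..3]=22, sum[0..4]=16 -> [6, 15, 8, 22, 16]
Stage 4 (DELAY): [0, 6, 15, 8, 22] = [0, 6, 15, 8, 22] -> [0, 6, 15, 8, 22]
Output sum: 51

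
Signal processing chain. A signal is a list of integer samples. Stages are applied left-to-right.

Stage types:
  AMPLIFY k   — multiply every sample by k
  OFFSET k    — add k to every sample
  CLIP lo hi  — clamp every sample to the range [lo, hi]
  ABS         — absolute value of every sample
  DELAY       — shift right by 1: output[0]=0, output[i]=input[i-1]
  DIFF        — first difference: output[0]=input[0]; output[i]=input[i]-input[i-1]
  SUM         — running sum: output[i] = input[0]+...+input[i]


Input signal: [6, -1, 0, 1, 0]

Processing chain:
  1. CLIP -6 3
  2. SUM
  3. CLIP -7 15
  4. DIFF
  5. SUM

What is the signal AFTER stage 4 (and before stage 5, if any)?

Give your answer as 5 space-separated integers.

Input: [6, -1, 0, 1, 0]
Stage 1 (CLIP -6 3): clip(6,-6,3)=3, clip(-1,-6,3)=-1, clip(0,-6,3)=0, clip(1,-6,3)=1, clip(0,-6,3)=0 -> [3, -1, 0, 1, 0]
Stage 2 (SUM): sum[0..0]=3, sum[0..1]=2, sum[0..2]=2, sum[0..3]=3, sum[0..4]=3 -> [3, 2, 2, 3, 3]
Stage 3 (CLIP -7 15): clip(3,-7,15)=3, clip(2,-7,15)=2, clip(2,-7,15)=2, clip(3,-7,15)=3, clip(3,-7,15)=3 -> [3, 2, 2, 3, 3]
Stage 4 (DIFF): s[0]=3, 2-3=-1, 2-2=0, 3-2=1, 3-3=0 -> [3, -1, 0, 1, 0]

Answer: 3 -1 0 1 0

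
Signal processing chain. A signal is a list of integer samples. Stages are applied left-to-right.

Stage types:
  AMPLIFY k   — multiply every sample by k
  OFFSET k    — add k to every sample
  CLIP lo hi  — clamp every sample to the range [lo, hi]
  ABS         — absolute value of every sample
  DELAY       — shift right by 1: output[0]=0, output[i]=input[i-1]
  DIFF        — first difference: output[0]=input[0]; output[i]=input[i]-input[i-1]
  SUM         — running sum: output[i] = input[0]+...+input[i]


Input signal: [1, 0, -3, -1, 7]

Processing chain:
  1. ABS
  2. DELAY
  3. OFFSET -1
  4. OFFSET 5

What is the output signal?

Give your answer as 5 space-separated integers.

Input: [1, 0, -3, -1, 7]
Stage 1 (ABS): |1|=1, |0|=0, |-3|=3, |-1|=1, |7|=7 -> [1, 0, 3, 1, 7]
Stage 2 (DELAY): [0, 1, 0, 3, 1] = [0, 1, 0, 3, 1] -> [0, 1, 0, 3, 1]
Stage 3 (OFFSET -1): 0+-1=-1, 1+-1=0, 0+-1=-1, 3+-1=2, 1+-1=0 -> [-1, 0, -1, 2, 0]
Stage 4 (OFFSET 5): -1+5=4, 0+5=5, -1+5=4, 2+5=7, 0+5=5 -> [4, 5, 4, 7, 5]

Answer: 4 5 4 7 5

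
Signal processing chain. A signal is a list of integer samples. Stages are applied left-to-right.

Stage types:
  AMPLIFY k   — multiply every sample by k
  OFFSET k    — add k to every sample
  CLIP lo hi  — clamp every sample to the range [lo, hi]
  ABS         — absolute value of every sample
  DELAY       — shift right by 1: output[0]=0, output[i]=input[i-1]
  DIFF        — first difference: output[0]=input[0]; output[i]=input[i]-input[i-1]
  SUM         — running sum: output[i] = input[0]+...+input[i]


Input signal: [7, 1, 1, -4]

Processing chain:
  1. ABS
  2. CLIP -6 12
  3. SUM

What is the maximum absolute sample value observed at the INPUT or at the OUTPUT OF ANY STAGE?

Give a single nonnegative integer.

Input: [7, 1, 1, -4] (max |s|=7)
Stage 1 (ABS): |7|=7, |1|=1, |1|=1, |-4|=4 -> [7, 1, 1, 4] (max |s|=7)
Stage 2 (CLIP -6 12): clip(7,-6,12)=7, clip(1,-6,12)=1, clip(1,-6,12)=1, clip(4,-6,12)=4 -> [7, 1, 1, 4] (max |s|=7)
Stage 3 (SUM): sum[0..0]=7, sum[0..1]=8, sum[0..2]=9, sum[0..3]=13 -> [7, 8, 9, 13] (max |s|=13)
Overall max amplitude: 13

Answer: 13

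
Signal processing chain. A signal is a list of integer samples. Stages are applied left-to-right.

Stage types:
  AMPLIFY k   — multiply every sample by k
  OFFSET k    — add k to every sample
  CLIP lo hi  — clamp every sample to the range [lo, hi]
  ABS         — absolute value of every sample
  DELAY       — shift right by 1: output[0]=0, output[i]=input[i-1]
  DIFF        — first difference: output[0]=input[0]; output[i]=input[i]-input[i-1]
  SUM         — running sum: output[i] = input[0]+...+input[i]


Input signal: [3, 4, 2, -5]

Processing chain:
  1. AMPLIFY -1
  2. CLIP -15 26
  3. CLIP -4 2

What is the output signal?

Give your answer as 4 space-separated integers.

Input: [3, 4, 2, -5]
Stage 1 (AMPLIFY -1): 3*-1=-3, 4*-1=-4, 2*-1=-2, -5*-1=5 -> [-3, -4, -2, 5]
Stage 2 (CLIP -15 26): clip(-3,-15,26)=-3, clip(-4,-15,26)=-4, clip(-2,-15,26)=-2, clip(5,-15,26)=5 -> [-3, -4, -2, 5]
Stage 3 (CLIP -4 2): clip(-3,-4,2)=-3, clip(-4,-4,2)=-4, clip(-2,-4,2)=-2, clip(5,-4,2)=2 -> [-3, -4, -2, 2]

Answer: -3 -4 -2 2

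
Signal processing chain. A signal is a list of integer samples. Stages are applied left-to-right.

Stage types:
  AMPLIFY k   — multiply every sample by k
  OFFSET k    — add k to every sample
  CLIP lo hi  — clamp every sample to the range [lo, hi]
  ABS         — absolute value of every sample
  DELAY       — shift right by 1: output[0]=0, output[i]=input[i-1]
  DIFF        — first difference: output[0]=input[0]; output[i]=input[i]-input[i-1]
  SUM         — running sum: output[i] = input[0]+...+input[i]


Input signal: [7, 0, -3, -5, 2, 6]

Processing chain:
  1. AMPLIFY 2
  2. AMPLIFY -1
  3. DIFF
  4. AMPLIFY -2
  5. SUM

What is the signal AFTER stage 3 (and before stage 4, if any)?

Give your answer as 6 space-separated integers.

Input: [7, 0, -3, -5, 2, 6]
Stage 1 (AMPLIFY 2): 7*2=14, 0*2=0, -3*2=-6, -5*2=-10, 2*2=4, 6*2=12 -> [14, 0, -6, -10, 4, 12]
Stage 2 (AMPLIFY -1): 14*-1=-14, 0*-1=0, -6*-1=6, -10*-1=10, 4*-1=-4, 12*-1=-12 -> [-14, 0, 6, 10, -4, -12]
Stage 3 (DIFF): s[0]=-14, 0--14=14, 6-0=6, 10-6=4, -4-10=-14, -12--4=-8 -> [-14, 14, 6, 4, -14, -8]

Answer: -14 14 6 4 -14 -8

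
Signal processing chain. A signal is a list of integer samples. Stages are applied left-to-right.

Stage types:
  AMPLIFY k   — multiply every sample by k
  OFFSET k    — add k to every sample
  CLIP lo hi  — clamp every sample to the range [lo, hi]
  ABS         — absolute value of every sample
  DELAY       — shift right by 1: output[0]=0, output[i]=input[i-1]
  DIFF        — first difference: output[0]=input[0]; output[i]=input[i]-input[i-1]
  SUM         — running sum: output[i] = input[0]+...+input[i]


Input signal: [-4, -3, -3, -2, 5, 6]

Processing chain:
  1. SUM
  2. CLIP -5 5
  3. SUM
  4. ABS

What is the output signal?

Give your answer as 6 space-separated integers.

Answer: 4 9 14 19 24 25

Derivation:
Input: [-4, -3, -3, -2, 5, 6]
Stage 1 (SUM): sum[0..0]=-4, sum[0..1]=-7, sum[0..2]=-10, sum[0..3]=-12, sum[0..4]=-7, sum[0..5]=-1 -> [-4, -7, -10, -12, -7, -1]
Stage 2 (CLIP -5 5): clip(-4,-5,5)=-4, clip(-7,-5,5)=-5, clip(-10,-5,5)=-5, clip(-12,-5,5)=-5, clip(-7,-5,5)=-5, clip(-1,-5,5)=-1 -> [-4, -5, -5, -5, -5, -1]
Stage 3 (SUM): sum[0..0]=-4, sum[0..1]=-9, sum[0..2]=-14, sum[0..3]=-19, sum[0..4]=-24, sum[0..5]=-25 -> [-4, -9, -14, -19, -24, -25]
Stage 4 (ABS): |-4|=4, |-9|=9, |-14|=14, |-19|=19, |-24|=24, |-25|=25 -> [4, 9, 14, 19, 24, 25]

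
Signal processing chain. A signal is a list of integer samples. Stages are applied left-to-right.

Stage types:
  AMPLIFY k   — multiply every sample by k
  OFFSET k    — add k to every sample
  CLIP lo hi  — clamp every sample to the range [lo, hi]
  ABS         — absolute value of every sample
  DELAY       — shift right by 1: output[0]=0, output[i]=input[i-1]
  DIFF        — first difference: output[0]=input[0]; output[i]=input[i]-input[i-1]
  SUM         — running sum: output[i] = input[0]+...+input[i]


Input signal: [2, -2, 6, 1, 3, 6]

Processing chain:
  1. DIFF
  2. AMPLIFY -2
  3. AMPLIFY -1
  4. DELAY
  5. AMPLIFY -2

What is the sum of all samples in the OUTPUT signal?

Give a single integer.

Answer: -12

Derivation:
Input: [2, -2, 6, 1, 3, 6]
Stage 1 (DIFF): s[0]=2, -2-2=-4, 6--2=8, 1-6=-5, 3-1=2, 6-3=3 -> [2, -4, 8, -5, 2, 3]
Stage 2 (AMPLIFY -2): 2*-2=-4, -4*-2=8, 8*-2=-16, -5*-2=10, 2*-2=-4, 3*-2=-6 -> [-4, 8, -16, 10, -4, -6]
Stage 3 (AMPLIFY -1): -4*-1=4, 8*-1=-8, -16*-1=16, 10*-1=-10, -4*-1=4, -6*-1=6 -> [4, -8, 16, -10, 4, 6]
Stage 4 (DELAY): [0, 4, -8, 16, -10, 4] = [0, 4, -8, 16, -10, 4] -> [0, 4, -8, 16, -10, 4]
Stage 5 (AMPLIFY -2): 0*-2=0, 4*-2=-8, -8*-2=16, 16*-2=-32, -10*-2=20, 4*-2=-8 -> [0, -8, 16, -32, 20, -8]
Output sum: -12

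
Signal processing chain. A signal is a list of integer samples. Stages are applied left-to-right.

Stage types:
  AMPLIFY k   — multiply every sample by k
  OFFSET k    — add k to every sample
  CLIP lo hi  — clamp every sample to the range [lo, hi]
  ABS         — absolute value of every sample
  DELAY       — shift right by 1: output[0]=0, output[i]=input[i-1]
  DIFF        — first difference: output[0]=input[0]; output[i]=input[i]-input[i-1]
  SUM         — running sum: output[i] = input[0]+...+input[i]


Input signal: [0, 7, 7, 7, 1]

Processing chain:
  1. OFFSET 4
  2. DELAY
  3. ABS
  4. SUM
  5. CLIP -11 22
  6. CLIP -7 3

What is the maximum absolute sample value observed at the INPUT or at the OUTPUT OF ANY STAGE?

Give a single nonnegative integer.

Input: [0, 7, 7, 7, 1] (max |s|=7)
Stage 1 (OFFSET 4): 0+4=4, 7+4=11, 7+4=11, 7+4=11, 1+4=5 -> [4, 11, 11, 11, 5] (max |s|=11)
Stage 2 (DELAY): [0, 4, 11, 11, 11] = [0, 4, 11, 11, 11] -> [0, 4, 11, 11, 11] (max |s|=11)
Stage 3 (ABS): |0|=0, |4|=4, |11|=11, |11|=11, |11|=11 -> [0, 4, 11, 11, 11] (max |s|=11)
Stage 4 (SUM): sum[0..0]=0, sum[0..1]=4, sum[0..2]=15, sum[0..3]=26, sum[0..4]=37 -> [0, 4, 15, 26, 37] (max |s|=37)
Stage 5 (CLIP -11 22): clip(0,-11,22)=0, clip(4,-11,22)=4, clip(15,-11,22)=15, clip(26,-11,22)=22, clip(37,-11,22)=22 -> [0, 4, 15, 22, 22] (max |s|=22)
Stage 6 (CLIP -7 3): clip(0,-7,3)=0, clip(4,-7,3)=3, clip(15,-7,3)=3, clip(22,-7,3)=3, clip(22,-7,3)=3 -> [0, 3, 3, 3, 3] (max |s|=3)
Overall max amplitude: 37

Answer: 37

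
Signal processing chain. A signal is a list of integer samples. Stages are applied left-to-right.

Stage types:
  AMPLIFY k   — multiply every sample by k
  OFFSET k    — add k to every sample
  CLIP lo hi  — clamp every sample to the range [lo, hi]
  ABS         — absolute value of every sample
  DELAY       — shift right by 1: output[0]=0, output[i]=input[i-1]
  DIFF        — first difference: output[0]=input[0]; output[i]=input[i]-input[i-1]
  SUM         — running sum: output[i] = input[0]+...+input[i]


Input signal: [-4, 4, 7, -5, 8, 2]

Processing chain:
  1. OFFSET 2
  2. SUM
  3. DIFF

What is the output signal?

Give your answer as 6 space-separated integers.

Answer: -2 6 9 -3 10 4

Derivation:
Input: [-4, 4, 7, -5, 8, 2]
Stage 1 (OFFSET 2): -4+2=-2, 4+2=6, 7+2=9, -5+2=-3, 8+2=10, 2+2=4 -> [-2, 6, 9, -3, 10, 4]
Stage 2 (SUM): sum[0..0]=-2, sum[0..1]=4, sum[0..2]=13, sum[0..3]=10, sum[0..4]=20, sum[0..5]=24 -> [-2, 4, 13, 10, 20, 24]
Stage 3 (DIFF): s[0]=-2, 4--2=6, 13-4=9, 10-13=-3, 20-10=10, 24-20=4 -> [-2, 6, 9, -3, 10, 4]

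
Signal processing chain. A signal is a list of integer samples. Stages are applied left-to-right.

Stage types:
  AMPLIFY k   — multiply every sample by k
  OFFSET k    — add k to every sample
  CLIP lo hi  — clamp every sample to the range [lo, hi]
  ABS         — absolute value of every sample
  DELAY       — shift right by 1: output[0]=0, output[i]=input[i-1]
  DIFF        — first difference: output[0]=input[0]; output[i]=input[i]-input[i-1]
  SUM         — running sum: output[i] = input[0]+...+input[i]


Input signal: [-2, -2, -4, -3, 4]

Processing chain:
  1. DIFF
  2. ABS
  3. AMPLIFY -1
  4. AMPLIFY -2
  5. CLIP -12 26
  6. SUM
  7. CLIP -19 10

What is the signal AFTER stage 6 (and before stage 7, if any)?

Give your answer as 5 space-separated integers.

Answer: 4 4 8 10 24

Derivation:
Input: [-2, -2, -4, -3, 4]
Stage 1 (DIFF): s[0]=-2, -2--2=0, -4--2=-2, -3--4=1, 4--3=7 -> [-2, 0, -2, 1, 7]
Stage 2 (ABS): |-2|=2, |0|=0, |-2|=2, |1|=1, |7|=7 -> [2, 0, 2, 1, 7]
Stage 3 (AMPLIFY -1): 2*-1=-2, 0*-1=0, 2*-1=-2, 1*-1=-1, 7*-1=-7 -> [-2, 0, -2, -1, -7]
Stage 4 (AMPLIFY -2): -2*-2=4, 0*-2=0, -2*-2=4, -1*-2=2, -7*-2=14 -> [4, 0, 4, 2, 14]
Stage 5 (CLIP -12 26): clip(4,-12,26)=4, clip(0,-12,26)=0, clip(4,-12,26)=4, clip(2,-12,26)=2, clip(14,-12,26)=14 -> [4, 0, 4, 2, 14]
Stage 6 (SUM): sum[0..0]=4, sum[0..1]=4, sum[0..2]=8, sum[0..3]=10, sum[0..4]=24 -> [4, 4, 8, 10, 24]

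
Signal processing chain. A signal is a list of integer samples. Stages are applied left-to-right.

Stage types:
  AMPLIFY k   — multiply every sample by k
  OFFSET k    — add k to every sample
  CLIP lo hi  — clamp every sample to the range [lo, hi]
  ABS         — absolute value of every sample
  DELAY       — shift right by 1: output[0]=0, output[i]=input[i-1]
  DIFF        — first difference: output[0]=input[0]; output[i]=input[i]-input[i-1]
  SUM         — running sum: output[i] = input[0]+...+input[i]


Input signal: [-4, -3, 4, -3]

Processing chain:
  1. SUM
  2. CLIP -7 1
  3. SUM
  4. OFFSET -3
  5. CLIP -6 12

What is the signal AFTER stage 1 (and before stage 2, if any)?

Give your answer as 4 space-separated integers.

Input: [-4, -3, 4, -3]
Stage 1 (SUM): sum[0..0]=-4, sum[0..1]=-7, sum[0..2]=-3, sum[0..3]=-6 -> [-4, -7, -3, -6]

Answer: -4 -7 -3 -6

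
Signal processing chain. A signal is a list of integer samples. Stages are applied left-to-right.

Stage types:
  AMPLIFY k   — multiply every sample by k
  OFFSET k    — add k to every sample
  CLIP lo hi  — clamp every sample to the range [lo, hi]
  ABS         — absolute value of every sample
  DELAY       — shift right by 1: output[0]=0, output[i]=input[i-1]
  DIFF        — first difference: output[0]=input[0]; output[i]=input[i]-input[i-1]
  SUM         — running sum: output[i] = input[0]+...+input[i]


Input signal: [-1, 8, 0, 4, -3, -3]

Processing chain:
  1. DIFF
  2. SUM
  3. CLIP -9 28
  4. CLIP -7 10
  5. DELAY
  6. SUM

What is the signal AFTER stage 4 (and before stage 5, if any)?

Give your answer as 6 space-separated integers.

Answer: -1 8 0 4 -3 -3

Derivation:
Input: [-1, 8, 0, 4, -3, -3]
Stage 1 (DIFF): s[0]=-1, 8--1=9, 0-8=-8, 4-0=4, -3-4=-7, -3--3=0 -> [-1, 9, -8, 4, -7, 0]
Stage 2 (SUM): sum[0..0]=-1, sum[0..1]=8, sum[0..2]=0, sum[0..3]=4, sum[0..4]=-3, sum[0..5]=-3 -> [-1, 8, 0, 4, -3, -3]
Stage 3 (CLIP -9 28): clip(-1,-9,28)=-1, clip(8,-9,28)=8, clip(0,-9,28)=0, clip(4,-9,28)=4, clip(-3,-9,28)=-3, clip(-3,-9,28)=-3 -> [-1, 8, 0, 4, -3, -3]
Stage 4 (CLIP -7 10): clip(-1,-7,10)=-1, clip(8,-7,10)=8, clip(0,-7,10)=0, clip(4,-7,10)=4, clip(-3,-7,10)=-3, clip(-3,-7,10)=-3 -> [-1, 8, 0, 4, -3, -3]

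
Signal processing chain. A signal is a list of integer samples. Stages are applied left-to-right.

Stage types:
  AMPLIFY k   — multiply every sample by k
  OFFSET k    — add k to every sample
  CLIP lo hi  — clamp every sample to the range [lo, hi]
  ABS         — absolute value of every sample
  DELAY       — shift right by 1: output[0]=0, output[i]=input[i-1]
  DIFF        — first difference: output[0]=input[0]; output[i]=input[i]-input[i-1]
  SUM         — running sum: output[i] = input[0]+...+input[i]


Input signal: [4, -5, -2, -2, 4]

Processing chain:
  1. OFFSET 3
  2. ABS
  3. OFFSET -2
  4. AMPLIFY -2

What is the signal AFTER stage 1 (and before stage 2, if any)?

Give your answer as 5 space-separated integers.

Answer: 7 -2 1 1 7

Derivation:
Input: [4, -5, -2, -2, 4]
Stage 1 (OFFSET 3): 4+3=7, -5+3=-2, -2+3=1, -2+3=1, 4+3=7 -> [7, -2, 1, 1, 7]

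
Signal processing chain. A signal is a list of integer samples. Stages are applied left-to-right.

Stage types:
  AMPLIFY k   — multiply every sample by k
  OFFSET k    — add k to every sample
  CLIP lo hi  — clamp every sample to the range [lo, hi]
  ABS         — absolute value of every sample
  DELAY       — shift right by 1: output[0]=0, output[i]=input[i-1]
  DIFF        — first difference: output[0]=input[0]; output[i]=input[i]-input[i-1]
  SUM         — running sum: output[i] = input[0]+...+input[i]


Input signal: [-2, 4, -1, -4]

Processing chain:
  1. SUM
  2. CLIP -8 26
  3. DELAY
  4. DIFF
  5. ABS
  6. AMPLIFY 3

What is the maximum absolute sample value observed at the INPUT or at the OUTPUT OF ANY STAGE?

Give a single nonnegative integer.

Input: [-2, 4, -1, -4] (max |s|=4)
Stage 1 (SUM): sum[0..0]=-2, sum[0..1]=2, sum[0..2]=1, sum[0..3]=-3 -> [-2, 2, 1, -3] (max |s|=3)
Stage 2 (CLIP -8 26): clip(-2,-8,26)=-2, clip(2,-8,26)=2, clip(1,-8,26)=1, clip(-3,-8,26)=-3 -> [-2, 2, 1, -3] (max |s|=3)
Stage 3 (DELAY): [0, -2, 2, 1] = [0, -2, 2, 1] -> [0, -2, 2, 1] (max |s|=2)
Stage 4 (DIFF): s[0]=0, -2-0=-2, 2--2=4, 1-2=-1 -> [0, -2, 4, -1] (max |s|=4)
Stage 5 (ABS): |0|=0, |-2|=2, |4|=4, |-1|=1 -> [0, 2, 4, 1] (max |s|=4)
Stage 6 (AMPLIFY 3): 0*3=0, 2*3=6, 4*3=12, 1*3=3 -> [0, 6, 12, 3] (max |s|=12)
Overall max amplitude: 12

Answer: 12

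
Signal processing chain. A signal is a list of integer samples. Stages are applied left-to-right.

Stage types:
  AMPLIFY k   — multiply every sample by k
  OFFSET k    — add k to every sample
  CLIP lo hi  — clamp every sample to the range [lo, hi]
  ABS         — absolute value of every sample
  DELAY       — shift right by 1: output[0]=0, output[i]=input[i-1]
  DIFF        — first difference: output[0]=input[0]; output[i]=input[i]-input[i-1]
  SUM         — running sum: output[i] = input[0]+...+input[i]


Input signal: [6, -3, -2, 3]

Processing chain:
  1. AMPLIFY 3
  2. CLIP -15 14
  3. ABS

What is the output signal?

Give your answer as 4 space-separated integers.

Answer: 14 9 6 9

Derivation:
Input: [6, -3, -2, 3]
Stage 1 (AMPLIFY 3): 6*3=18, -3*3=-9, -2*3=-6, 3*3=9 -> [18, -9, -6, 9]
Stage 2 (CLIP -15 14): clip(18,-15,14)=14, clip(-9,-15,14)=-9, clip(-6,-15,14)=-6, clip(9,-15,14)=9 -> [14, -9, -6, 9]
Stage 3 (ABS): |14|=14, |-9|=9, |-6|=6, |9|=9 -> [14, 9, 6, 9]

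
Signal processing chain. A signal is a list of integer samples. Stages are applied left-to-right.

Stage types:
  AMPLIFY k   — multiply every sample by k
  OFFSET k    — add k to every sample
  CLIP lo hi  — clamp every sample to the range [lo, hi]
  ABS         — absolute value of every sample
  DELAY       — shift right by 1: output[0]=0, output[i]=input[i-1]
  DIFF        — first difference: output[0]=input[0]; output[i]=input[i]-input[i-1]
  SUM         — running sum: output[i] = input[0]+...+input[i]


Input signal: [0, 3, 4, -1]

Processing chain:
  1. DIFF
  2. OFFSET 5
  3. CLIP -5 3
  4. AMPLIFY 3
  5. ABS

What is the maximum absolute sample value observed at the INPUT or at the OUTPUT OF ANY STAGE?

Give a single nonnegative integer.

Answer: 9

Derivation:
Input: [0, 3, 4, -1] (max |s|=4)
Stage 1 (DIFF): s[0]=0, 3-0=3, 4-3=1, -1-4=-5 -> [0, 3, 1, -5] (max |s|=5)
Stage 2 (OFFSET 5): 0+5=5, 3+5=8, 1+5=6, -5+5=0 -> [5, 8, 6, 0] (max |s|=8)
Stage 3 (CLIP -5 3): clip(5,-5,3)=3, clip(8,-5,3)=3, clip(6,-5,3)=3, clip(0,-5,3)=0 -> [3, 3, 3, 0] (max |s|=3)
Stage 4 (AMPLIFY 3): 3*3=9, 3*3=9, 3*3=9, 0*3=0 -> [9, 9, 9, 0] (max |s|=9)
Stage 5 (ABS): |9|=9, |9|=9, |9|=9, |0|=0 -> [9, 9, 9, 0] (max |s|=9)
Overall max amplitude: 9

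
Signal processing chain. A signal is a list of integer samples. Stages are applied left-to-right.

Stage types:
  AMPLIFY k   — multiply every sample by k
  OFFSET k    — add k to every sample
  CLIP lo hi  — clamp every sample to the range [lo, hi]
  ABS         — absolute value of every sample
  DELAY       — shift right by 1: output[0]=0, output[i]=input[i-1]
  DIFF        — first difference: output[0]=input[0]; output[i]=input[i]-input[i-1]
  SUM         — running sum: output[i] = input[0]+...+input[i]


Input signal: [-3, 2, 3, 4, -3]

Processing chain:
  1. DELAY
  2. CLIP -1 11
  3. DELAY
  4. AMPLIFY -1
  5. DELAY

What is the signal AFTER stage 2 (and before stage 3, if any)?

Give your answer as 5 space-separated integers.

Input: [-3, 2, 3, 4, -3]
Stage 1 (DELAY): [0, -3, 2, 3, 4] = [0, -3, 2, 3, 4] -> [0, -3, 2, 3, 4]
Stage 2 (CLIP -1 11): clip(0,-1,11)=0, clip(-3,-1,11)=-1, clip(2,-1,11)=2, clip(3,-1,11)=3, clip(4,-1,11)=4 -> [0, -1, 2, 3, 4]

Answer: 0 -1 2 3 4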